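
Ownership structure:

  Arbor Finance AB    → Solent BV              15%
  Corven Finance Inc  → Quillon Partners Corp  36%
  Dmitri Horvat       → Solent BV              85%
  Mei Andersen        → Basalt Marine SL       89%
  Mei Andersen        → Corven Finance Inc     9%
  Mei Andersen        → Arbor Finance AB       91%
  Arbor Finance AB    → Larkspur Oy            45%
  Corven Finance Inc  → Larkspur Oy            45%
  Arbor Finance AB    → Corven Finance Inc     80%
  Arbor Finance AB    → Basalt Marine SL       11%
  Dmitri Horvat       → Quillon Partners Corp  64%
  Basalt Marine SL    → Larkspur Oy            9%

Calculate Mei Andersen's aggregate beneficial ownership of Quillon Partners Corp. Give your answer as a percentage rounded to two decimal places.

29.45%

Mei reaches Quillon along 2 paths.
Via Corven: 9% × 36% = 3.24%.
Via Arbor → Corven: 91% × 80% × 36% = 26.208%.
Total: 3.24% + 26.208% = 29.448%.
Rounded: 29.45%.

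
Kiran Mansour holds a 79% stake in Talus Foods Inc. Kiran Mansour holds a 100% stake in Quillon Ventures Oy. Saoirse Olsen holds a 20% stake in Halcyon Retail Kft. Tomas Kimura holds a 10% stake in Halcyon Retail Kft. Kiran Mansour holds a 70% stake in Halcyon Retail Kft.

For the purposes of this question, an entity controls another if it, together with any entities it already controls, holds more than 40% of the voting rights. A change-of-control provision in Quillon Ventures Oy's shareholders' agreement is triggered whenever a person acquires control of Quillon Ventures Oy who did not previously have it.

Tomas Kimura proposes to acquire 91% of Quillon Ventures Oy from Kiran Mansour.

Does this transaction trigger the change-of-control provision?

The purchase adds only to Tomas's holdings (Kiran's stake shrinks), so Tomas is the only person who could newly come to control Quillon.
Tomas's largest direct stake is 10% in Halcyon, which does not meet the threshold, so Tomas controls no company.
Neither Tomas nor any entity Tomas controls holds any voting interest in Quillon.
So before the transaction, Tomas does not control Quillon.
After the purchase, Tomas holds 91% of Quillon directly, and Kiran's stake falls to 9%.
Tomas holds 91% of Quillon, so Tomas controls Quillon.
Tomas did not control Quillon before and does after, so the clause is triggered.

Yes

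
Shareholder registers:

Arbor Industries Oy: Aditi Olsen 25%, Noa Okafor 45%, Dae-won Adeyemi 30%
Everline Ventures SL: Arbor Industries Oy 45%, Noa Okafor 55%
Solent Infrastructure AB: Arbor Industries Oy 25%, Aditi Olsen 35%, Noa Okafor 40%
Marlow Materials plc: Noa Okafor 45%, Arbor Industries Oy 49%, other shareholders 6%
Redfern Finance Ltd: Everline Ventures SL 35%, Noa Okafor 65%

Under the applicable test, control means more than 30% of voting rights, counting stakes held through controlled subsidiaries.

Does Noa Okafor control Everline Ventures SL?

Yes

Noa holds 45% of Arbor, so Noa controls Arbor.
Arbor and Noa together hold 45% + 55% = 100% of Everline, so Noa controls Everline.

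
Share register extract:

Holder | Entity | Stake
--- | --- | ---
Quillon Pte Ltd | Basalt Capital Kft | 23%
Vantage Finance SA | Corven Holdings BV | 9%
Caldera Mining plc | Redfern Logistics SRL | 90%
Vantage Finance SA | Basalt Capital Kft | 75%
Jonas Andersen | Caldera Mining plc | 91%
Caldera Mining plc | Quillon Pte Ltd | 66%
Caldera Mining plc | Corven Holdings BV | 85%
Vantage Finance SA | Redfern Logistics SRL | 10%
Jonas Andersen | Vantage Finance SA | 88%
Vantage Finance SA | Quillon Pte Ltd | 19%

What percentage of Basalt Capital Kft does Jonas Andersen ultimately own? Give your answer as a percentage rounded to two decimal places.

Jonas reaches Basalt along 3 paths.
Via Vantage: 88% × 75% = 66%.
Via Vantage → Quillon: 88% × 19% × 23% = 3.8456%.
Via Caldera → Quillon: 91% × 66% × 23% = 13.8138%.
Total: 66% + 3.8456% + 13.8138% = 83.6594%.
Rounded: 83.66%.

83.66%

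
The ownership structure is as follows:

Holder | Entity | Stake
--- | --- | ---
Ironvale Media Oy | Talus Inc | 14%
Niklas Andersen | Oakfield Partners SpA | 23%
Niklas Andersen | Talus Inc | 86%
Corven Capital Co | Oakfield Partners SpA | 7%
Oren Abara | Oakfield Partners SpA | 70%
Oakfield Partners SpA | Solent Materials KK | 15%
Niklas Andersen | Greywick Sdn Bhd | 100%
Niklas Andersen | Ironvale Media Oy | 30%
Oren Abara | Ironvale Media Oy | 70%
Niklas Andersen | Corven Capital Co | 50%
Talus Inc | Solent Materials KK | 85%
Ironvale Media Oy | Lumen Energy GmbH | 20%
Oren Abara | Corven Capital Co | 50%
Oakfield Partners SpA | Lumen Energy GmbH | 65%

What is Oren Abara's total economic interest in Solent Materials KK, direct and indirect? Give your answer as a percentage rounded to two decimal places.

Oren reaches Solent along 3 paths.
Via Ironvale → Talus: 70% × 14% × 85% = 8.33%.
Via Oakfield: 70% × 15% = 10.5%.
Via Corven → Oakfield: 50% × 7% × 15% = 0.525%.
Total: 8.33% + 10.5% + 0.525% = 19.355%.
Rounded: 19.36%.

19.36%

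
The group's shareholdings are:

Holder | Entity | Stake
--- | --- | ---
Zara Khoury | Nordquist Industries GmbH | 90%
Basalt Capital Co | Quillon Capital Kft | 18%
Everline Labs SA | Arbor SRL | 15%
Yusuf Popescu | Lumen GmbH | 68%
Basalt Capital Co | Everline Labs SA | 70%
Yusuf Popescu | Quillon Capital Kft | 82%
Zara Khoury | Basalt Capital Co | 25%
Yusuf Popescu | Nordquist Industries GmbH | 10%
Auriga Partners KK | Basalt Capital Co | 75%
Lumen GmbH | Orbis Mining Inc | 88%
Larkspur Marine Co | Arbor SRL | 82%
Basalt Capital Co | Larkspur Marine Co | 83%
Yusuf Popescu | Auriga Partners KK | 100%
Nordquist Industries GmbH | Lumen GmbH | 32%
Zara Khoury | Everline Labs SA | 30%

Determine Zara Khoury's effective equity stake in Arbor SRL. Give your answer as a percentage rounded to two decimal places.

Zara reaches Arbor along 3 paths.
Via Basalt → Larkspur: 25% × 83% × 82% = 17.015%.
Via Basalt → Everline: 25% × 70% × 15% = 2.625%.
Via Everline: 30% × 15% = 4.5%.
Total: 17.015% + 2.625% + 4.5% = 24.14%.

24.14%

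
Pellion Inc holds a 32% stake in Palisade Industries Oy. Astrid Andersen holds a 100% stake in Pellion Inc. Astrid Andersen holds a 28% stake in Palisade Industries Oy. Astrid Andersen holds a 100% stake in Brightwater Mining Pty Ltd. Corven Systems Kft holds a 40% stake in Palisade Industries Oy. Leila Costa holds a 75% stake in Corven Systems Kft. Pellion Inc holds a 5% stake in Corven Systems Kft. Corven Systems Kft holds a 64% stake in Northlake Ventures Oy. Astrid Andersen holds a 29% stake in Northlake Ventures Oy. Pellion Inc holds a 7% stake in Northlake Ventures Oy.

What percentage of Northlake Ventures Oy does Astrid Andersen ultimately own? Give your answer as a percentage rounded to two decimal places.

39.20%

Astrid reaches Northlake along 3 paths.
Via Pellion: 100% × 7% = 7%.
Direct stake: 29% = 29%.
Via Pellion → Corven: 100% × 5% × 64% = 3.2%.
Total: 7% + 29% + 3.2% = 39.2%.
Rounded: 39.20%.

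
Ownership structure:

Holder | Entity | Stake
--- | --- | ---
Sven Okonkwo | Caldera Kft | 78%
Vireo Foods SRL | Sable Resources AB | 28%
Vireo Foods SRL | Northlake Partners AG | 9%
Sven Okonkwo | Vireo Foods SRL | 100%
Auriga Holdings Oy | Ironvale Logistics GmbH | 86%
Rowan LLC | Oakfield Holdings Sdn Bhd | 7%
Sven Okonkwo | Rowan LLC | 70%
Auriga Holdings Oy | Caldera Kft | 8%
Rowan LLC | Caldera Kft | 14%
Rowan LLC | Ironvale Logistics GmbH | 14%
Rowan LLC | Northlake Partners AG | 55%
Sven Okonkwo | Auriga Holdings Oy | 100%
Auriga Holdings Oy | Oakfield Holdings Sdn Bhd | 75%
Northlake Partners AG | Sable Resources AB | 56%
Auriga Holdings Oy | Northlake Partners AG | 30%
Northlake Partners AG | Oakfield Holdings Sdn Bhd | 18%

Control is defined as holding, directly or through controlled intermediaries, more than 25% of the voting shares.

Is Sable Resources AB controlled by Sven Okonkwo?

Sven holds 100% of Auriga, so Sven controls Auriga.
Sven holds 70% of Rowan, so Sven controls Rowan.
Sven holds 100% of Vireo, so Sven controls Vireo.
Vireo and Auriga and Rowan together hold 9% + 30% + 55% = 94% of Northlake, so Sven controls Northlake.
Northlake and Vireo together hold 56% + 28% = 84% of Sable, so Sven controls Sable.

Yes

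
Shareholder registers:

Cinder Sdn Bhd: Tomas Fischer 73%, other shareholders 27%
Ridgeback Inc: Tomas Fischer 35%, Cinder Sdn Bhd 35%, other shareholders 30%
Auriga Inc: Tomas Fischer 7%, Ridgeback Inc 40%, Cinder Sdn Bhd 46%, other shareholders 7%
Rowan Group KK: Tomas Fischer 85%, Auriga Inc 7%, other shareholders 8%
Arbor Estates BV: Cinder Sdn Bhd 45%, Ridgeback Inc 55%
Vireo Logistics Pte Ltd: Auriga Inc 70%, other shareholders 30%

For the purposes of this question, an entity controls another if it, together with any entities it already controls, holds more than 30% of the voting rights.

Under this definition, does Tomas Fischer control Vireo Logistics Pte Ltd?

Yes

Tomas holds 73% of Cinder, so Tomas controls Cinder.
Tomas and Cinder together hold 35% + 35% = 70% of Ridgeback, so Tomas controls Ridgeback.
Tomas and Ridgeback and Cinder together hold 7% + 40% + 46% = 93% of Auriga, so Tomas controls Auriga.
Auriga holds 70% of Vireo, so Tomas controls Vireo.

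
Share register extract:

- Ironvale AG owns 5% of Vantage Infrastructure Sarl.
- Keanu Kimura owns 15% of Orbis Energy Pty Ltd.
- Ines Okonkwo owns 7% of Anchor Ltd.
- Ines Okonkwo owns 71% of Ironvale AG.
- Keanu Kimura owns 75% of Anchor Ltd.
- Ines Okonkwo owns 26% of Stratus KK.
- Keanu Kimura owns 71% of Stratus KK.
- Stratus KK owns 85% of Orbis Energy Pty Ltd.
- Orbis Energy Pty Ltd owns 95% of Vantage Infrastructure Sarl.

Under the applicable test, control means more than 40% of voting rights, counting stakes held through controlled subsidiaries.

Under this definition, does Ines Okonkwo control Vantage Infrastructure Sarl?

No

Ines holds 71% of Ironvale, so Ines controls Ironvale.
In Vantage, Ines's side holds only 5%, not > 40%.
So Ines does not control Vantage.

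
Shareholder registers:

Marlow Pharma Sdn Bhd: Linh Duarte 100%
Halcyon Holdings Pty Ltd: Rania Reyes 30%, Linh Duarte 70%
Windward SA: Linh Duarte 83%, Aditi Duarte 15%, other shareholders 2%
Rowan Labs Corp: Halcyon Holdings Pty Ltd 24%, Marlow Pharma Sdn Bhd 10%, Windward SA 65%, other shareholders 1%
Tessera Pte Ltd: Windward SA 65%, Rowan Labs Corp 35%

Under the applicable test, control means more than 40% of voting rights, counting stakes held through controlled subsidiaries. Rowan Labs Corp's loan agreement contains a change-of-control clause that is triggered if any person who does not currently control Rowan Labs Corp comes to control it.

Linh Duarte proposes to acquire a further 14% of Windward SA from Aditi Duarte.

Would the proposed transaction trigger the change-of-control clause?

The purchase adds only to Linh's holdings (Aditi's stake shrinks), so Linh is the only person who could newly come to control Rowan.
Linh holds 83% of Windward, so Linh controls Windward.
Linh holds 70% of Halcyon, so Linh controls Halcyon.
Linh holds 100% of Marlow, so Linh controls Marlow.
Halcyon and Marlow and Windward together hold 24% + 10% + 65% = 99% of Rowan, so Linh controls Rowan.
So Linh already controls Rowan before the transaction.
After the purchase, Linh's direct stake in Windward rises to 83% + 14% = 97%, and Aditi's stake falls to 1%.
Linh controlled Rowan already, so this is not a new person acquiring control; every other person's position is unchanged or reduced.
No new person acquires control, so the clause is not triggered.

No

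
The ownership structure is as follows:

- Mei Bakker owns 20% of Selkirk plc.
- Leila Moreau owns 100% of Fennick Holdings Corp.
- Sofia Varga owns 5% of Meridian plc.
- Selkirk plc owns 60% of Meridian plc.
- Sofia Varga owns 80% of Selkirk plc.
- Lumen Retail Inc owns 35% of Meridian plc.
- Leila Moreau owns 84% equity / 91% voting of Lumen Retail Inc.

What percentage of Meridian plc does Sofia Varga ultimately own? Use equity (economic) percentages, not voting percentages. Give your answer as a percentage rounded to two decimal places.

Sofia reaches Meridian along 2 paths.
Via Selkirk: 80% × 60% = 48%.
Direct stake: 5% = 5%.
Total: 48% + 5% = 53%.
Rounded: 53.00%.

53.00%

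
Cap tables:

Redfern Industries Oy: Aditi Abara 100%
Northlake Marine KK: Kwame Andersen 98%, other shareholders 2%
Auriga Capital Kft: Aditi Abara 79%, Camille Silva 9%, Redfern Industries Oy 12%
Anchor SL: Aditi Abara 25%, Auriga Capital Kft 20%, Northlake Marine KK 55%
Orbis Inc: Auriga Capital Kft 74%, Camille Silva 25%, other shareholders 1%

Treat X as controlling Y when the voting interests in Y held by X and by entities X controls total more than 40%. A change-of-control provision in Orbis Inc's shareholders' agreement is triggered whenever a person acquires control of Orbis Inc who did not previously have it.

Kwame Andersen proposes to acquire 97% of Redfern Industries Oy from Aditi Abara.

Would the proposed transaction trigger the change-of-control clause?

No

The purchase adds only to Kwame's holdings (Aditi's stake shrinks), so Kwame is the only person who could newly come to control Orbis.
Kwame holds 98% of Northlake, so Kwame controls Northlake.
Northlake holds 55% of Anchor, so Kwame controls Anchor.
Neither Kwame nor any entity Kwame controls holds any voting interest in Orbis.
So before the transaction, Kwame does not control Orbis.
After the purchase, Kwame holds 97% of Redfern directly, and Aditi's stake falls to 3%.
Kwame holds 97% of Redfern, so Kwame controls Redfern.
After the transaction, neither Kwame nor any entity Kwame controls holds a voting interest in Orbis, so Kwame still does not control it.
No new person acquires control, so the clause is not triggered.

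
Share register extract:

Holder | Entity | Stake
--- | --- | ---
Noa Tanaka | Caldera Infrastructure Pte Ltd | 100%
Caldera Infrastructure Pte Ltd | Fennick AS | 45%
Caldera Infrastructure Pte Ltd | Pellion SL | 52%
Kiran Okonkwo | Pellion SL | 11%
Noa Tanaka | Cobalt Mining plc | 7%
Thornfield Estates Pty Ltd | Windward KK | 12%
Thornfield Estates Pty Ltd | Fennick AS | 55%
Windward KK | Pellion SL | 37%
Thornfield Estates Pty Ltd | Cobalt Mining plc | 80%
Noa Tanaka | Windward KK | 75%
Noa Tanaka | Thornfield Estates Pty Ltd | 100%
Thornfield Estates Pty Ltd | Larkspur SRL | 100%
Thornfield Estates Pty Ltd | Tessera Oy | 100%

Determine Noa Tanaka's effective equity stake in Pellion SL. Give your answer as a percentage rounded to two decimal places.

84.19%

Noa reaches Pellion along 3 paths.
Via Caldera: 100% × 52% = 52%.
Via Thornfield → Windward: 100% × 12% × 37% = 4.44%.
Via Windward: 75% × 37% = 27.75%.
Total: 52% + 4.44% + 27.75% = 84.19%.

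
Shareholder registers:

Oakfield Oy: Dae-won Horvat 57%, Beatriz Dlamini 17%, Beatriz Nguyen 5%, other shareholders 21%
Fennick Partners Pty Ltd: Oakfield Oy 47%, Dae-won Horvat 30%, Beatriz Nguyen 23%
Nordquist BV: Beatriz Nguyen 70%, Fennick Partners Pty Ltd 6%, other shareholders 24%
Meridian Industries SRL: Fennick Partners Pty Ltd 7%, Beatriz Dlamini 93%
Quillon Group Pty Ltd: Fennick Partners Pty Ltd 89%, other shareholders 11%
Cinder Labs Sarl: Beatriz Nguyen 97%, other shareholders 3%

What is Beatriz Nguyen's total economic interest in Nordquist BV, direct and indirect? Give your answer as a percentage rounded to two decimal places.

Beatriz Nguyen reaches Nordquist along 3 paths.
Direct stake: 70% = 70%.
Via Oakfield → Fennick: 5% × 47% × 6% = 0.141%.
Via Fennick: 23% × 6% = 1.38%.
Total: 70% + 0.141% + 1.38% = 71.521%.
Rounded: 71.52%.

71.52%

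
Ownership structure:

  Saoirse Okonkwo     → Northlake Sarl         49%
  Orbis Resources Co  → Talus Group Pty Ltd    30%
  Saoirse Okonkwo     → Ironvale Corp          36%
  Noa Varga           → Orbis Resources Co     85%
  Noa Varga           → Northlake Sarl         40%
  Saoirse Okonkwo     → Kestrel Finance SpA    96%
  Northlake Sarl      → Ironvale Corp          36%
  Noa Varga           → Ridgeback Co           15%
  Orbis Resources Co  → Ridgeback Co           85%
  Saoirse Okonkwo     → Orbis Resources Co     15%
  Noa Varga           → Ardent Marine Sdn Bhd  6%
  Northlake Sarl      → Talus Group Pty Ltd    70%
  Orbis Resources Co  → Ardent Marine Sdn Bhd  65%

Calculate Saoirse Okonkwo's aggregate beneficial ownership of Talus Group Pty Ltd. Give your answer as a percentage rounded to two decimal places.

Saoirse reaches Talus along 2 paths.
Via Northlake: 49% × 70% = 34.3%.
Via Orbis: 15% × 30% = 4.5%.
Total: 34.3% + 4.5% = 38.8%.
Rounded: 38.80%.

38.80%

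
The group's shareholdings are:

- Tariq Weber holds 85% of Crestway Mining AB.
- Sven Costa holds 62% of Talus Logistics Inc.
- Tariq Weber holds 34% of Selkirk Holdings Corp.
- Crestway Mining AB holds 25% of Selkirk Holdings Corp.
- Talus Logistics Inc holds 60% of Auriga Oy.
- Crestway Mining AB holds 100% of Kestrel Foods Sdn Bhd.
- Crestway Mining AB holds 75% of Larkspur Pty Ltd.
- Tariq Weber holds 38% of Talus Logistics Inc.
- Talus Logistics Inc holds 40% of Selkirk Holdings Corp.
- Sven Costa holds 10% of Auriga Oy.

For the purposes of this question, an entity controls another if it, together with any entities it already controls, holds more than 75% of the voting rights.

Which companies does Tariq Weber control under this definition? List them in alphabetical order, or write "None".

Crestway Mining AB, Kestrel Foods Sdn Bhd

Tariq holds 85% of Crestway, so Tariq controls Crestway.
Crestway holds 100% of Kestrel, so Tariq controls Kestrel.
No other company's threshold is met.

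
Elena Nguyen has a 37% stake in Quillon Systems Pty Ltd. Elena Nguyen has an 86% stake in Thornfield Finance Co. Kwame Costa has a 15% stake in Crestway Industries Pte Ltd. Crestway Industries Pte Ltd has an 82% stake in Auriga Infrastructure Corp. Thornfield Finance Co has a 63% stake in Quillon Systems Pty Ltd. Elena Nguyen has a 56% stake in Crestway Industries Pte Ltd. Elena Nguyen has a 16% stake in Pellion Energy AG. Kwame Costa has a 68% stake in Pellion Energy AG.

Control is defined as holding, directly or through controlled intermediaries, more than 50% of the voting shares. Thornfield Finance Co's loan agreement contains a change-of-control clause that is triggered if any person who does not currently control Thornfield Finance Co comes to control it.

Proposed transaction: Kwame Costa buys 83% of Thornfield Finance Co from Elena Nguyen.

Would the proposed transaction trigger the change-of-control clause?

The purchase adds only to Kwame's holdings (Elena's stake shrinks), so Kwame is the only person who could newly come to control Thornfield.
Kwame holds 68% of Pellion, so Kwame controls Pellion.
Neither Kwame nor any entity Kwame controls holds any voting interest in Thornfield.
So before the transaction, Kwame does not control Thornfield.
After the purchase, Kwame holds 83% of Thornfield directly, and Elena's stake falls to 3%.
Kwame holds 83% of Thornfield, so Kwame controls Thornfield.
Kwame did not control Thornfield before and does after, so the clause is triggered.

Yes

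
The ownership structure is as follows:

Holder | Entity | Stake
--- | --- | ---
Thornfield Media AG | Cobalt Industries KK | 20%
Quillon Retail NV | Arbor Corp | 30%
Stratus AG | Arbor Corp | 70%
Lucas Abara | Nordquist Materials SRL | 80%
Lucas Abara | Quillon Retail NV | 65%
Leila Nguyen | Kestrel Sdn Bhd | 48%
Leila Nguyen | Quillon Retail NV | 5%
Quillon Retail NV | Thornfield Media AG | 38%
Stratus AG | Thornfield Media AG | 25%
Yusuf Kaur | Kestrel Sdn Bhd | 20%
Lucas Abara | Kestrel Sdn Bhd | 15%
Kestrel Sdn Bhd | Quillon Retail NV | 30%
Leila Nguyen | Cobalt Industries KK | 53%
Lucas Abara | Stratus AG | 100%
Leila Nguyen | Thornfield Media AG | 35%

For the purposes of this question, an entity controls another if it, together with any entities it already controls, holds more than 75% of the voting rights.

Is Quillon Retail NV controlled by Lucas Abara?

Lucas holds 100% of Stratus, so Lucas controls Stratus.
Lucas holds 80% of Nordquist, so Lucas controls Nordquist.
In Quillon, Lucas's side holds only 65%, not > 75%.
So Lucas does not control Quillon.

No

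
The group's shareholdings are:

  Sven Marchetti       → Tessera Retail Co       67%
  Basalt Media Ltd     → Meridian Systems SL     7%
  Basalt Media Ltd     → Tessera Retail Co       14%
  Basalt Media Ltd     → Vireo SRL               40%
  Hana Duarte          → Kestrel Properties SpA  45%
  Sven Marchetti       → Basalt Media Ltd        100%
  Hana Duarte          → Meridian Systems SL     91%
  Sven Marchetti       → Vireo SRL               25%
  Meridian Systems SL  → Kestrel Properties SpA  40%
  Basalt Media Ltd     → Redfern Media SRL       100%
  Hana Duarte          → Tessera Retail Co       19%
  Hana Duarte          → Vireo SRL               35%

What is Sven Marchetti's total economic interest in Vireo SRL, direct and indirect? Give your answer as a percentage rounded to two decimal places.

Sven reaches Vireo along 2 paths.
Via Basalt: 100% × 40% = 40%.
Direct stake: 25% = 25%.
Total: 40% + 25% = 65%.
Rounded: 65.00%.

65.00%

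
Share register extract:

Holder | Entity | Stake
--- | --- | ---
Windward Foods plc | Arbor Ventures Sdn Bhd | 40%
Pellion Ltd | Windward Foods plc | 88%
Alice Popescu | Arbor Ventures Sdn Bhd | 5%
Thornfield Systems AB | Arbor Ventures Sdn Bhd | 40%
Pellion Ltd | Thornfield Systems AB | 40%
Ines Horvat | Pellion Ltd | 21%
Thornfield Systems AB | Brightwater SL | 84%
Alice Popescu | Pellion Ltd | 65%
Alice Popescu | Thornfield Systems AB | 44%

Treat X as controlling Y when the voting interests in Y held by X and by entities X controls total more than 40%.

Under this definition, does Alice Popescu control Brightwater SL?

Alice holds 65% of Pellion, so Alice controls Pellion.
Alice and Pellion together hold 44% + 40% = 84% of Thornfield, so Alice controls Thornfield.
Thornfield holds 84% of Brightwater, so Alice controls Brightwater.

Yes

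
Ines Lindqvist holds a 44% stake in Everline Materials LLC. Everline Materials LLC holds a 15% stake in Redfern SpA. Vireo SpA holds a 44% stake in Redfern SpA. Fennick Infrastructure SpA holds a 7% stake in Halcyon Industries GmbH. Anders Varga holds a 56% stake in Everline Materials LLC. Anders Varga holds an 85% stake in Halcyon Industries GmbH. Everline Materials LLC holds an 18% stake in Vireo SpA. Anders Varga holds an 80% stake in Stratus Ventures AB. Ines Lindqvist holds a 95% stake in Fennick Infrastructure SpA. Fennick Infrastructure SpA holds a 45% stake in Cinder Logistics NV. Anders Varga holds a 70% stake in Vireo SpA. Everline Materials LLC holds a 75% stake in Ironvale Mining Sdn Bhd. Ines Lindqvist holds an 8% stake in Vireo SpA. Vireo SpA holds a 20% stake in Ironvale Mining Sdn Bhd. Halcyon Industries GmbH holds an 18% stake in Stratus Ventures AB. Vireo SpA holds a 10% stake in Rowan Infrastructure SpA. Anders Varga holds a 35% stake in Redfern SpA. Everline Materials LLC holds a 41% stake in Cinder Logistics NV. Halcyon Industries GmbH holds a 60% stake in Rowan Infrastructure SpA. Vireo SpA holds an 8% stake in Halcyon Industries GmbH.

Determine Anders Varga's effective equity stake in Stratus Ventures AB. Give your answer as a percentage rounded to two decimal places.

96.45%

Anders reaches Stratus along 4 paths.
Direct stake: 80% = 80%.
Via Everline → Vireo → Halcyon: 56% × 18% × 8% × 18% = 0.145152%.
Via Vireo → Halcyon: 70% × 8% × 18% = 1.008%.
Via Halcyon: 85% × 18% = 15.3%.
Total: 80% + 0.145152% + 1.008% + 15.3% = 96.453152%.
Rounded: 96.45%.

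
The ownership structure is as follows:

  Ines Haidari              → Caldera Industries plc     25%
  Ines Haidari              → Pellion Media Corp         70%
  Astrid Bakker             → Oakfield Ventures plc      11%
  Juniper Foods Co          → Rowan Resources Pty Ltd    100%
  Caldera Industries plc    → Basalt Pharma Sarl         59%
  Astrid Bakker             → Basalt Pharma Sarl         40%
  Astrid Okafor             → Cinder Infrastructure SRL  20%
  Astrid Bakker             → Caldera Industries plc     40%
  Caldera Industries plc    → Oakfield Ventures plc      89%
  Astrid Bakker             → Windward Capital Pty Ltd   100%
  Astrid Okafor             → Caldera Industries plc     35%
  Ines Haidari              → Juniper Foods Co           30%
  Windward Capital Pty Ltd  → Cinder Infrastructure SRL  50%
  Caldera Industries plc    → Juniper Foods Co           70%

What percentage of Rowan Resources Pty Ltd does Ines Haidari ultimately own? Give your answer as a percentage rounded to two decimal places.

47.50%

Ines reaches Rowan along 2 paths.
Via Caldera → Juniper: 25% × 70% × 100% = 17.5%.
Via Juniper: 30% × 100% = 30%.
Total: 17.5% + 30% = 47.5%.
Rounded: 47.50%.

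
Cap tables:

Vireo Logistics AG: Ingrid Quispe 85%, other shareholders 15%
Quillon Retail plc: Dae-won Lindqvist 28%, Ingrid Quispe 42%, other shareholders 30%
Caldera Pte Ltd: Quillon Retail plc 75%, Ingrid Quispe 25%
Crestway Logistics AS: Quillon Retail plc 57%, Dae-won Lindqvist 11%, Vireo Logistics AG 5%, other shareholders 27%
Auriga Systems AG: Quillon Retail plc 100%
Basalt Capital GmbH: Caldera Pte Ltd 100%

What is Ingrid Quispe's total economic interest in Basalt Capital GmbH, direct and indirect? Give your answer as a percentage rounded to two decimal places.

56.50%

Ingrid reaches Basalt along 2 paths.
Via Quillon → Caldera: 42% × 75% × 100% = 31.5%.
Via Caldera: 25% × 100% = 25%.
Total: 31.5% + 25% = 56.5%.
Rounded: 56.50%.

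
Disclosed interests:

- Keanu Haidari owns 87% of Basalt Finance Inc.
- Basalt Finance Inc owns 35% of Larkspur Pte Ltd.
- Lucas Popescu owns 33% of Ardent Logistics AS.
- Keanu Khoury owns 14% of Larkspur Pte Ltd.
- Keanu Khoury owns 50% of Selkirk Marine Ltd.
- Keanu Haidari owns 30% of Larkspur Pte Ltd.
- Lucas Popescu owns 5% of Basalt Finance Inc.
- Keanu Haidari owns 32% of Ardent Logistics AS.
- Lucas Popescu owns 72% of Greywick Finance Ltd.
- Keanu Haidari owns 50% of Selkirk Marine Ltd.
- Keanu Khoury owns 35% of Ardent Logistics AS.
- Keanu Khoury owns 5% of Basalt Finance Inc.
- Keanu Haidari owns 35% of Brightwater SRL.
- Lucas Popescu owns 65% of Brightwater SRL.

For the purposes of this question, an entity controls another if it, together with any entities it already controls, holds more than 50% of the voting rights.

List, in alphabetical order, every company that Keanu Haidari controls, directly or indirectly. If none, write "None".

Basalt Finance Inc, Larkspur Pte Ltd

Keanu Haidari holds 87% of Basalt, so Keanu Haidari controls Basalt.
Basalt and Keanu Haidari together hold 35% + 30% = 65% of Larkspur, so Keanu Haidari controls Larkspur.
No other company's threshold is met.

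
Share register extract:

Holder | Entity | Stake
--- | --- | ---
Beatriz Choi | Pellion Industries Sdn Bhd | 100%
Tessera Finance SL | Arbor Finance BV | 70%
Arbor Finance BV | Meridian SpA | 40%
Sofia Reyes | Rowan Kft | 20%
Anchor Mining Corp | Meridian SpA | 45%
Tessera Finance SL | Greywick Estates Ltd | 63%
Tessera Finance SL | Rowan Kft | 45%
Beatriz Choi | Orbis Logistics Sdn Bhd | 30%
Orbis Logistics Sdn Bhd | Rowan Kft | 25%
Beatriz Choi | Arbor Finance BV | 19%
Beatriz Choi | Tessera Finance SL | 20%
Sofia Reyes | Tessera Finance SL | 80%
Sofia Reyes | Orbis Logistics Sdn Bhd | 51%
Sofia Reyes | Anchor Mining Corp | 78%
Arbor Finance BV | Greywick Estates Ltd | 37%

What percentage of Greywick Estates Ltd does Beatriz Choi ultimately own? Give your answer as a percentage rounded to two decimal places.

Beatriz reaches Greywick along 3 paths.
Via Arbor: 19% × 37% = 7.03%.
Via Tessera → Arbor: 20% × 70% × 37% = 5.18%.
Via Tessera: 20% × 63% = 12.6%.
Total: 7.03% + 5.18% + 12.6% = 24.81%.

24.81%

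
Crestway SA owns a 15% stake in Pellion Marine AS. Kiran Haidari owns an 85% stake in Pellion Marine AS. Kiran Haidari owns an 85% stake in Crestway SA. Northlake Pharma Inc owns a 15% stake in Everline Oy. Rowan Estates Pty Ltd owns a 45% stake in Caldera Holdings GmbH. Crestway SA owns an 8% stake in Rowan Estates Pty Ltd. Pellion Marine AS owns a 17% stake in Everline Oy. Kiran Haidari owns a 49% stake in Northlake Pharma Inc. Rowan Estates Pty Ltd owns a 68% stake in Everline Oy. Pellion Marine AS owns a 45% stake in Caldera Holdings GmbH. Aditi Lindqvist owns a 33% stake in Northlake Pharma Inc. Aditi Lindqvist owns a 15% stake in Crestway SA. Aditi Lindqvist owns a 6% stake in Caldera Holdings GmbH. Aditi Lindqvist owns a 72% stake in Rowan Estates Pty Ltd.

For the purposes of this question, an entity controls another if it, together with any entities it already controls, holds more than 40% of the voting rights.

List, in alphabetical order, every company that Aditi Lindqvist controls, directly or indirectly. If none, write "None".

Aditi holds 72% of Rowan, so Aditi controls Rowan.
Aditi and Rowan together hold 6% + 45% = 51% of Caldera, so Aditi controls Caldera.
Rowan holds 68% of Everline, so Aditi controls Everline.
No other company's threshold is met.

Caldera Holdings GmbH, Everline Oy, Rowan Estates Pty Ltd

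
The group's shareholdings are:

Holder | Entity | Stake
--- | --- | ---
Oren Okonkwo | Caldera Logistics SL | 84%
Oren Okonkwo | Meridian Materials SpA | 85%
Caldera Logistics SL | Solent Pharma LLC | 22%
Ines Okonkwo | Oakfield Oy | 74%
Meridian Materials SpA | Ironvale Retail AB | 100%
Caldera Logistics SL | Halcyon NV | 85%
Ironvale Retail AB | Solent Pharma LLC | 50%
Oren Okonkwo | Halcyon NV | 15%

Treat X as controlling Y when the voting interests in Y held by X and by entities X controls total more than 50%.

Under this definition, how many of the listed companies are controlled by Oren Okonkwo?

5

Oren holds 84% of Caldera, so Oren controls Caldera.
Oren holds 85% of Meridian, so Oren controls Meridian.
Oren and Caldera together hold 15% + 85% = 100% of Halcyon, so Oren controls Halcyon.
Meridian holds 100% of Ironvale, so Oren controls Ironvale.
Ironvale and Caldera together hold 50% + 22% = 72% of Solent, so Oren controls Solent.
No other company's threshold is met.
Oren controls 5 companies.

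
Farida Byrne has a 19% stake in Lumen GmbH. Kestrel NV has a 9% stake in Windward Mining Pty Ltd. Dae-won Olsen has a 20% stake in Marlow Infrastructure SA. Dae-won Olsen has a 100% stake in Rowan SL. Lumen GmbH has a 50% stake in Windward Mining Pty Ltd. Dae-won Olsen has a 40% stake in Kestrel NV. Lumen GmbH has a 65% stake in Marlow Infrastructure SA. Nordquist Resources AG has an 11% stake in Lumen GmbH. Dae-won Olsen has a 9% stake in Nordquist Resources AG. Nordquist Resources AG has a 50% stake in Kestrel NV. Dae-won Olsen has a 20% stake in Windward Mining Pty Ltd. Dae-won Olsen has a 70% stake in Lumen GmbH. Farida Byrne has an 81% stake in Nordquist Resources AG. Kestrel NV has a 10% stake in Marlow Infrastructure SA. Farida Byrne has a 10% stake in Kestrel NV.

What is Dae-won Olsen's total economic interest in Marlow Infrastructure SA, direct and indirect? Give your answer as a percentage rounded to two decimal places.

70.59%

Dae-won reaches Marlow along 5 paths.
Direct stake: 20% = 20%.
Via Nordquist → Lumen: 9% × 11% × 65% = 0.6435%.
Via Lumen: 70% × 65% = 45.5%.
Via Kestrel: 40% × 10% = 4%.
Via Nordquist → Kestrel: 9% × 50% × 10% = 0.45%.
Total: 20% + 0.6435% + 45.5% + 4% + 0.45% = 70.5935%.
Rounded: 70.59%.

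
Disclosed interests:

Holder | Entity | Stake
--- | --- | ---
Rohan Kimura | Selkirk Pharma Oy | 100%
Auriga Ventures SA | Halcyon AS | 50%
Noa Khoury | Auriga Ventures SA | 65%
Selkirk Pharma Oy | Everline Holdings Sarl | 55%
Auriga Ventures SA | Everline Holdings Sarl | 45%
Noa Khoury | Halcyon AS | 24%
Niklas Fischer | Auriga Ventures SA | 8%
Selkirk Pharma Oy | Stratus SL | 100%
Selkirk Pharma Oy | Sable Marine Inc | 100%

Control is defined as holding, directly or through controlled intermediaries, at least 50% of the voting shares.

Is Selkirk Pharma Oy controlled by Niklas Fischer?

Niklas's largest direct stake is 8% in Auriga, which does not meet the threshold, so Niklas controls no company.
Neither Niklas nor any entity Niklas controls holds any voting interest in Selkirk.
So Niklas does not control Selkirk.

No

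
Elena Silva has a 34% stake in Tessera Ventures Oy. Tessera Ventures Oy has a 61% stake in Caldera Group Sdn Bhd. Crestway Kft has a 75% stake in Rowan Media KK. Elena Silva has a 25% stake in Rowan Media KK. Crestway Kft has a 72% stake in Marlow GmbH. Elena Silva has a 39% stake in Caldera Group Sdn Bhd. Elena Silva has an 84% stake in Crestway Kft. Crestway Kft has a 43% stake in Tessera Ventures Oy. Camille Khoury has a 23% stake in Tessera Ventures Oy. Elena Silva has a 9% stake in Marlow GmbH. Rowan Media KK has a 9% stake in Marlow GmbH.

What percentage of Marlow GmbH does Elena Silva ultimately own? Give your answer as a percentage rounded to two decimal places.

Elena reaches Marlow along 4 paths.
Direct stake: 9% = 9%.
Via Crestway: 84% × 72% = 60.48%.
Via Rowan: 25% × 9% = 2.25%.
Via Crestway → Rowan: 84% × 75% × 9% = 5.67%.
Total: 9% + 60.48% + 2.25% + 5.67% = 77.4%.
Rounded: 77.40%.

77.40%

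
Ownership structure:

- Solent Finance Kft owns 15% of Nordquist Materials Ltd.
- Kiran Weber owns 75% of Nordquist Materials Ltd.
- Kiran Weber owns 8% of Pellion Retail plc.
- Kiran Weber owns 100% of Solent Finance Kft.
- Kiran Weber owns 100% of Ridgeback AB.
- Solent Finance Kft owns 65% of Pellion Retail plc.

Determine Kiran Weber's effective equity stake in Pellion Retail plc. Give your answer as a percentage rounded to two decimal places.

Kiran reaches Pellion along 2 paths.
Direct stake: 8% = 8%.
Via Solent: 100% × 65% = 65%.
Total: 8% + 65% = 73%.
Rounded: 73.00%.

73.00%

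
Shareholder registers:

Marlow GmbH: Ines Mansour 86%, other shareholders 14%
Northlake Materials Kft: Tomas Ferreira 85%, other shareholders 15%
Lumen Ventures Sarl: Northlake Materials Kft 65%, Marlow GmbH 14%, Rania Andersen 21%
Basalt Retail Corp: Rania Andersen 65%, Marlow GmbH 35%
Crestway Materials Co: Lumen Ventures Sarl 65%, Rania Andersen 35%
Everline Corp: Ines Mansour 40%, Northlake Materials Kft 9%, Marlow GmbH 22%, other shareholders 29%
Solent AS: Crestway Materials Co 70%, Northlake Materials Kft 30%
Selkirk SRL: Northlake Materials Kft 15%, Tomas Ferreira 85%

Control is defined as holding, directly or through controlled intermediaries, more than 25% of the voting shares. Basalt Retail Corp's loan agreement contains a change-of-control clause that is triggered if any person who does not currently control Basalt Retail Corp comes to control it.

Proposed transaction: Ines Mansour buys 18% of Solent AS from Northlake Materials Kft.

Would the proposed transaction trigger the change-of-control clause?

No

The purchase adds only to Ines's holdings (Northlake's stake shrinks), so Ines is the only person who could newly come to control Basalt.
Ines holds 86% of Marlow, so Ines controls Marlow.
Marlow holds 35% of Basalt, so Ines controls Basalt.
So Ines already controls Basalt before the transaction.
After the purchase, Ines holds 18% of Solent directly, and Northlake's stake falls to 12%.
Ines controlled Basalt already, so this is not a new person acquiring control; every other person's position is unchanged or reduced.
No new person acquires control, so the clause is not triggered.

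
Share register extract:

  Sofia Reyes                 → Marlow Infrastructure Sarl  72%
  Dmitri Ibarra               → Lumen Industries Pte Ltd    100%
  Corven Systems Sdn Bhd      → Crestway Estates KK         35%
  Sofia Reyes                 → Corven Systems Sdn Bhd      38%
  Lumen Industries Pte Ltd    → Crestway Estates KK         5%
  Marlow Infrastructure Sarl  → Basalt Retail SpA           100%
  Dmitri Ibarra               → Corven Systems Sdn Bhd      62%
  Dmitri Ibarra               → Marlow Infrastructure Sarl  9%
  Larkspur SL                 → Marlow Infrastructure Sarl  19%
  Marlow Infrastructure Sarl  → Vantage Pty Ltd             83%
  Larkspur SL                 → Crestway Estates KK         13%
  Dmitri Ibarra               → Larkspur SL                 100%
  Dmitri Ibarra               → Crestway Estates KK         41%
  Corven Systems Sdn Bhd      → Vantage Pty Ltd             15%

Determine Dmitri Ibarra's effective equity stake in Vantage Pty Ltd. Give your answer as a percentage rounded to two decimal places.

Dmitri reaches Vantage along 3 paths.
Via Corven: 62% × 15% = 9.3%.
Via Marlow: 9% × 83% = 7.47%.
Via Larkspur → Marlow: 100% × 19% × 83% = 15.77%.
Total: 9.3% + 7.47% + 15.77% = 32.54%.

32.54%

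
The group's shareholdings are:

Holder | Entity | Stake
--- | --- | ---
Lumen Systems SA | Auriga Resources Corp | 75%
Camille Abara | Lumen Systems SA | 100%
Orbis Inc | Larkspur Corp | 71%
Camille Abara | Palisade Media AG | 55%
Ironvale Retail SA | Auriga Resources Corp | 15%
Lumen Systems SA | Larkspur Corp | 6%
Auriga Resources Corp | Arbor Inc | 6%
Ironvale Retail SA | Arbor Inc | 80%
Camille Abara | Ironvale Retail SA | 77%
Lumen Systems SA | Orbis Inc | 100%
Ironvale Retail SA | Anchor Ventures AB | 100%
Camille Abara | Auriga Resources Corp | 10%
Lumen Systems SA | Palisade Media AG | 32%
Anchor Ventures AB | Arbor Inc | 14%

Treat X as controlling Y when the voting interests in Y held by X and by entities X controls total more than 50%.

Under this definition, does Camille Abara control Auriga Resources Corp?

Camille holds 100% of Lumen, so Camille controls Lumen.
Camille holds 77% of Ironvale, so Camille controls Ironvale.
Camille and Ironvale and Lumen together hold 10% + 15% + 75% = 100% of Auriga, so Camille controls Auriga.

Yes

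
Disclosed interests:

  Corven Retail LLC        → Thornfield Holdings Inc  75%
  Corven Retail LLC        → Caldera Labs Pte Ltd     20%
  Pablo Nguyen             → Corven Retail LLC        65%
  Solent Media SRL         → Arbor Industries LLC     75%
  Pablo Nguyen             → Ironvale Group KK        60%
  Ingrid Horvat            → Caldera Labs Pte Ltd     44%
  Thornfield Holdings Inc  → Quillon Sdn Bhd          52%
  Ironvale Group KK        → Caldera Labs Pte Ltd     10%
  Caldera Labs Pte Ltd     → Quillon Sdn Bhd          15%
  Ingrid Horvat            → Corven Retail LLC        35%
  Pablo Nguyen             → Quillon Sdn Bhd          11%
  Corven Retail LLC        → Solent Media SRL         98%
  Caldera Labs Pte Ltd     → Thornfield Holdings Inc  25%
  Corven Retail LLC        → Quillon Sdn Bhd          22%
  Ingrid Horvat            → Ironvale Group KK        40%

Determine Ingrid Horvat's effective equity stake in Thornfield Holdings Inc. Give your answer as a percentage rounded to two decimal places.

Ingrid reaches Thornfield along 4 paths.
Via Corven → Caldera: 35% × 20% × 25% = 1.75%.
Via Caldera: 44% × 25% = 11%.
Via Ironvale → Caldera: 40% × 10% × 25% = 1%.
Via Corven: 35% × 75% = 26.25%.
Total: 1.75% + 11% + 1% + 26.25% = 40%.
Rounded: 40.00%.

40.00%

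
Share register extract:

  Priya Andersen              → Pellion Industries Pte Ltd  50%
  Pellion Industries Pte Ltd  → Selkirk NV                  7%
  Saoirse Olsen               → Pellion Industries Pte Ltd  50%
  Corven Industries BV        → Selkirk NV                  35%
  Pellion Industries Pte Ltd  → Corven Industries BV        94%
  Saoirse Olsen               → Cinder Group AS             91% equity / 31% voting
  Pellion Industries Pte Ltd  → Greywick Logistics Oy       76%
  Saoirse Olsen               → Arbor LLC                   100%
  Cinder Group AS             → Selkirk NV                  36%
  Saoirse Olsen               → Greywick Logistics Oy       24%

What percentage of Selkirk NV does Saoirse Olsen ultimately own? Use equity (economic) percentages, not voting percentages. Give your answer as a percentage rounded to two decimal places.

Saoirse reaches Selkirk along 3 paths.
Via Cinder: 91% × 36% = 32.76%.
Via Pellion → Corven: 50% × 94% × 35% = 16.45%.
Via Pellion: 50% × 7% = 3.5%.
Total: 32.76% + 16.45% + 3.5% = 52.71%.

52.71%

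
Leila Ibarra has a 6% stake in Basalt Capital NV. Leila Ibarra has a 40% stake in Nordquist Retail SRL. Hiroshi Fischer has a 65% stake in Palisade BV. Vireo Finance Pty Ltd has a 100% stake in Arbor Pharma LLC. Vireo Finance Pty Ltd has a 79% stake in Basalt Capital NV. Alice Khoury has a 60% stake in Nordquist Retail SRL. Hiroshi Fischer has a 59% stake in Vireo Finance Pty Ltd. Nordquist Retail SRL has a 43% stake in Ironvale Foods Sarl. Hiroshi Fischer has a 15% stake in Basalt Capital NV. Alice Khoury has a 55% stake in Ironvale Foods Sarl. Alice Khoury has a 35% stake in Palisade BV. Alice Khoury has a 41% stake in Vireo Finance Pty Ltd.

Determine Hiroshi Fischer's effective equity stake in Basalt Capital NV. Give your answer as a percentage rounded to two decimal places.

Hiroshi reaches Basalt along 2 paths.
Direct stake: 15% = 15%.
Via Vireo: 59% × 79% = 46.61%.
Total: 15% + 46.61% = 61.61%.

61.61%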